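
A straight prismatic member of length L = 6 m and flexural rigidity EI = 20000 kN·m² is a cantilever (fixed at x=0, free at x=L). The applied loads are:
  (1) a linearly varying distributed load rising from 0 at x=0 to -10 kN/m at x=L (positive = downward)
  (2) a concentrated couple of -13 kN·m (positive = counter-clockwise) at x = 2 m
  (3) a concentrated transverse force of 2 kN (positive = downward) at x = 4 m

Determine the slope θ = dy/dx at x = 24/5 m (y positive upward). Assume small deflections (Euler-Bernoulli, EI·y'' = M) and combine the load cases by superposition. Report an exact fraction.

θ(24/5) = 14079/1250000 rad

Load 1 — triangular load w₀=-10 kN/m (0→w₀ over full span):
  θ_1 = (w₀Lx²/4-w₀L²x/3-w₀x⁴/(24L))/EI = ((-10)·6·(24/5)²/4-(-10)·6²·(24/5)/3-(-10)·(24/5)⁴/(24·6))/20000 = 1044/78125 rad
Load 2 — applied couple M₀=-13 kN·m at a=2 m (b=L-a=4):
  θ_2 = M₀a/EI  [x>a] = (-13)·2/20000 = -13/10000 rad
Load 3 — point force P=2 kN at a=4 m (b=L-a=2):
  θ_3 = -Pa²/(2EI)  [x>a] = -2·4²/(2·20000) = -1/1250 rad
Superposition: θ = Σ θ_i = 14079/1250000 rad ≈ 0.011263 rad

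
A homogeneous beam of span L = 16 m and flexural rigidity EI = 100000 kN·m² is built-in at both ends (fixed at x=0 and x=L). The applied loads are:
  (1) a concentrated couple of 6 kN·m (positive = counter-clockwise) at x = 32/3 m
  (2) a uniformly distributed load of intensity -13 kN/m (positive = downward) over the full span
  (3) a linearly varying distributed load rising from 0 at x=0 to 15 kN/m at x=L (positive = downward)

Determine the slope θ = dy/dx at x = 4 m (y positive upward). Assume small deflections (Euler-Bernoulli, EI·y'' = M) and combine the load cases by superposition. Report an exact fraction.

θ(4) = 89/50000 rad

Load 1 — applied couple M₀=6 kN·m at a=32/3 m (b=L-a=16/3):
  θ_1 = (R_Ax²/2 - M_Ax)/EI  [x≤a] with R_A=1/2, M_A=2 = ((1/2)·4²/2 - 2·4)/100000 = -1/25000 rad
Load 2 — uniform load w=-13 kN/m over full span:
  θ_2 = -wx(L-x)(L-2x)/(12EI) = -(-13)·4·(16-4)·(16-2·4)/(12·100000) = 13/3125 rad
Load 3 — triangular load w₀=15 kN/m (0→w₀ over full span):
  θ_3 = -w₀(2x(L-x)(L-2x)(x+2L)+x²(L-x)²)/(120LEI) = -15·(2·4·(16-4)·(16-2·4)·(4+2·16)+4²·(16-4)²)/(120·16·100000) = -117/50000 rad
Superposition: θ = Σ θ_i = 89/50000 rad ≈ 0.001780 rad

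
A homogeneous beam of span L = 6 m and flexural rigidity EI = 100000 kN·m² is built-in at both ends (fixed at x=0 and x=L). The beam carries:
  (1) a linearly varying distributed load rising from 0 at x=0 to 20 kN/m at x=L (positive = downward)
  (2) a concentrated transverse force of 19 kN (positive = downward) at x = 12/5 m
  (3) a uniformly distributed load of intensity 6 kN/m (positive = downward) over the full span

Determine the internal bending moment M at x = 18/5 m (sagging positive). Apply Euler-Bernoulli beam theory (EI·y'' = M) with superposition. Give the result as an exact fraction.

M(18/5) = 17442/625 kN·m

Load 1 — triangular load w₀=20 kN/m (0→w₀ over full span):
  M_1 = 3w₀Lx/20 - w₀L²/30 - w₀x³/(6L) = 3·20·6·(18/5)/20 - 20·6²/30 - 20·(18/5)³/(6·6) = 372/25 kN·m
Load 2 — point force P=19 kN at a=12/5 m (b=L-a=18/5):
  M_2 = Pa²(a+3b)(L-x)/L³ - Pa²b/L²  [x>a] = 19·(12/5)²·((12/5)+3·(18/5))·(6-(18/5))/6³ - 19·(12/5)²·(18/5)/6² = 3192/625 kN·m
Load 3 — uniform load w=6 kN/m over full span:
  M_3 = wLx/2 - wL²/12 - wx²/2 = 6·6·(18/5)/2 - 6·6²/12 - 6·(18/5)²/2 = 198/25 kN·m
Superposition: M = Σ M_i = 17442/625 kN·m ≈ 27.907200 kN·m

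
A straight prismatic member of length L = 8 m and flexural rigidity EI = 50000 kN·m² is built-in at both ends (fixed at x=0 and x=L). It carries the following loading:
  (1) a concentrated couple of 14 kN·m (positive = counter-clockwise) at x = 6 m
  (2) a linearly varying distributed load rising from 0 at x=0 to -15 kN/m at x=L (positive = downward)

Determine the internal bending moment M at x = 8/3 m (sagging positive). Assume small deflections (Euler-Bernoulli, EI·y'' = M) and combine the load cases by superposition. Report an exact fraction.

M(8/3) = -1987/216 kN·m

Load 1 — applied couple M₀=14 kN·m at a=6 m (b=L-a=2):
  M_1 = R_Ax - M_A  [x≤a] with R_A=63/32, M_A=35/8 = (63/32)·(8/3) - (35/8) = 7/8 kN·m
Load 2 — triangular load w₀=-15 kN/m (0→w₀ over full span):
  M_2 = 3w₀Lx/20 - w₀L²/30 - w₀x³/(6L) = 3·(-15)·8·(8/3)/20 - (-15)·8²/30 - (-15)·(8/3)³/(6·8) = -272/27 kN·m
Superposition: M = Σ M_i = -1987/216 kN·m ≈ -9.199074 kN·m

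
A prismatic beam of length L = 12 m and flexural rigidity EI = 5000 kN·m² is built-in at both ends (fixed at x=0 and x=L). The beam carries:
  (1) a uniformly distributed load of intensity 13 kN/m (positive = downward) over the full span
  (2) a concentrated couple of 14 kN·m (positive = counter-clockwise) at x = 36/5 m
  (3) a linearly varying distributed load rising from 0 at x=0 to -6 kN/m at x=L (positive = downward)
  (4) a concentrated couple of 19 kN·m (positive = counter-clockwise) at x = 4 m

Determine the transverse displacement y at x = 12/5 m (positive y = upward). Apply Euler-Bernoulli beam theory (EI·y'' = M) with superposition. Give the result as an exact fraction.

y(12/5) = -455692/9765625 m

Load 1 — uniform load w=13 kN/m over full span:
  y_1 = -wx²(L-x)²/(24EI) = -13·(12/5)²·(12-(12/5))²/(24·5000) = -22464/390625 m
Load 2 — applied couple M₀=14 kN·m at a=36/5 m (b=L-a=24/5):
  y_2 = (R_Ax³/6 - M_Ax²/2)/EI  [x≤a] with R_A=42/25, M_A=112/25 = ((42/25)·(12/5)³/6 - (112/25)·(12/5)²/2)/5000 = -3528/1953125 m
Load 3 — triangular load w₀=-6 kN/m (0→w₀ over full span):
  y_3 = -w₀x²(L-x)²(x+2L)/(120LEI) = -(-6)·(12/5)²·(12-(12/5))²·((12/5)+2·12)/(120·12·5000) = 114048/9765625 m
Load 4 — applied couple M₀=19 kN·m at a=4 m (b=L-a=8):
  y_4 = (R_Ax³/6 - M_Ax²/2)/EI  [x≤a] with R_A=19/9, M_A=0 = ((19/9)·(12/5)³/6 - 0·(12/5)²/2)/5000 = 76/78125 m
Superposition: y = Σ y_i = -455692/9765625 m ≈ -0.046663 m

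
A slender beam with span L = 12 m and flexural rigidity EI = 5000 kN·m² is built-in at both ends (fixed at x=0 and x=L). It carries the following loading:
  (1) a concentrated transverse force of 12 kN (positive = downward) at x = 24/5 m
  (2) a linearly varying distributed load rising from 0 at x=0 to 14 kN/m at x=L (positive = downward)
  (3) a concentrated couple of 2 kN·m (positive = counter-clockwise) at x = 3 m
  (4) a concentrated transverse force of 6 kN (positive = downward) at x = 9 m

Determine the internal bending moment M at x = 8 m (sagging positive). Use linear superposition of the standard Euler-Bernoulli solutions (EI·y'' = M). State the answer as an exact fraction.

Load 1 — point force P=12 kN at a=24/5 m (b=L-a=36/5):
  M_1 = Pa²(a+3b)(L-x)/L³ - Pa²b/L²  [x>a] = 12·(24/5)²·((24/5)+3·(36/5))·(12-8)/12³ - 12·(24/5)²·(36/5)/12² = 384/125 kN·m
Load 2 — triangular load w₀=14 kN/m (0→w₀ over full span):
  M_2 = 3w₀Lx/20 - w₀L²/30 - w₀x³/(6L) = 3·14·12·8/20 - 14·12²/30 - 14·8³/(6·12) = 1568/45 kN·m
Load 3 — applied couple M₀=2 kN·m at a=3 m (b=L-a=9):
  M_3 = R_Ax - M_A - M₀  [x>a] with R_A=3/16, M_A=-3/8 = (3/16)·8 - (-3/8) - 2 = -1/8 kN·m
Load 4 — point force P=6 kN at a=9 m (b=L-a=3):
  M_4 = Pb²(3a+b)x/L³ - Pab²/L²  [x≤a] = 6·3²·(3·9+3)·8/12³ - 6·9·3²/12² = 33/8 kN·m
Superposition: M = Σ M_i = 47156/1125 kN·m ≈ 41.916444 kN·m

M(8) = 47156/1125 kN·m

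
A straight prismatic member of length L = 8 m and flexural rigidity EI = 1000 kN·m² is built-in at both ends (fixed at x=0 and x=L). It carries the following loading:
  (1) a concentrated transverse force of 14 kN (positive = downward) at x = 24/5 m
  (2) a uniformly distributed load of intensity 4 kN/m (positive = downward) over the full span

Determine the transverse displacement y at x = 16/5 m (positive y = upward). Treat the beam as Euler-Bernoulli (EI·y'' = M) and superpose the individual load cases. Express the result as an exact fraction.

y(16/5) = -395264/5859375 m

Load 1 — point force P=14 kN at a=24/5 m (b=L-a=16/5):
  y_1 = -Pb²x²(3aL-(3a+b)x)/(6L³EI)  [x≤a] = -14·(16/5)²·(16/5)²·(3·(24/5)·8-(3·(24/5)+(16/5))·(16/5))/(6·8³·1000) = -164864/5859375 m
Load 2 — uniform load w=4 kN/m over full span:
  y_2 = -wx²(L-x)²/(24EI) = -4·(16/5)²·(8-(16/5))²/(24·1000) = -3072/78125 m
Superposition: y = Σ y_i = -395264/5859375 m ≈ -0.067458 m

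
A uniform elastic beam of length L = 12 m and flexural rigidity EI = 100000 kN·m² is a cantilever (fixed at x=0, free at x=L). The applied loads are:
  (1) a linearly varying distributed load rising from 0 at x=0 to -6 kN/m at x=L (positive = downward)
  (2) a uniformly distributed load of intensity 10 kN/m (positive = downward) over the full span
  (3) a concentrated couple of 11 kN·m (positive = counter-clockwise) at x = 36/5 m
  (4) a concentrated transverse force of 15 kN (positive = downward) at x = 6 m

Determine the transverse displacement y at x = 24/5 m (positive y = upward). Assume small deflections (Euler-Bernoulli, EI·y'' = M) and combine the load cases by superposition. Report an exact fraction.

y(24/5) = -2086191/48828125 m

Load 1 — triangular load w₀=-6 kN/m (0→w₀ over full span):
  y_1 = (w₀Lx³/12-w₀L²x²/6-w₀x⁵/(120L))/EI = ((-6)·12·(24/5)³/12-(-6)·12²·(24/5)²/6-(-6)·(24/5)⁵/(120·12))/100000 = 1301184/48828125 m
Load 2 — uniform load w=10 kN/m over full span:
  y_2 = -wx²(x²-4Lx+6L²)/(24EI) = -10·(24/5)²·((24/5)²-4·12·(24/5)+6·12²)/(24·100000) = -24624/390625 m
Load 3 — applied couple M₀=11 kN·m at a=36/5 m (b=L-a=24/5):
  y_3 = M₀x²/(2EI)  [x≤a] = 11·(24/5)²/(2·100000) = 99/78125 m
Load 4 — point force P=15 kN at a=6 m (b=L-a=6):
  y_4 = -Px²(3a-x)/(6EI)  [x≤a] = -15·(24/5)²·(3·6-(24/5))/(6·100000) = -594/78125 m
Superposition: y = Σ y_i = -2086191/48828125 m ≈ -0.042725 m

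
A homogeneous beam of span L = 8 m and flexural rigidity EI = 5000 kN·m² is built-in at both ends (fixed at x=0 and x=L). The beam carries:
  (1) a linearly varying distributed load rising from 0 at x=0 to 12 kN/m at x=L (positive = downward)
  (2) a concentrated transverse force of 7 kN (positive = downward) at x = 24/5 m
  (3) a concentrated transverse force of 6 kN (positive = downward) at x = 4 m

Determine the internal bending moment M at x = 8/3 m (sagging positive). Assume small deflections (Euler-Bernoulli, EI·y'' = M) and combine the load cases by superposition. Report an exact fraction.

M(8/3) = 37982/3375 kN·m

Load 1 — triangular load w₀=12 kN/m (0→w₀ over full span):
  M_1 = 3w₀Lx/20 - w₀L²/30 - w₀x³/(6L) = 3·12·8·(8/3)/20 - 12·8²/30 - 12·(8/3)³/(6·8) = 1088/135 kN·m
Load 2 — point force P=7 kN at a=24/5 m (b=L-a=16/5):
  M_2 = Pb²(3a+b)x/L³ - Pab²/L²  [x≤a] = 7·(16/5)²·(3·(24/5)+(16/5))·(8/3)/8³ - 7·(24/5)·(16/5)²/8² = 448/375 kN·m
Load 3 — point force P=6 kN at a=4 m (b=L-a=4):
  M_3 = Pb²(3a+b)x/L³ - Pab²/L²  [x≤a] = 6·4²·(3·4+4)·(8/3)/8³ - 6·4·4²/8² = 2 kN·m
Superposition: M = Σ M_i = 37982/3375 kN·m ≈ 11.253926 kN·m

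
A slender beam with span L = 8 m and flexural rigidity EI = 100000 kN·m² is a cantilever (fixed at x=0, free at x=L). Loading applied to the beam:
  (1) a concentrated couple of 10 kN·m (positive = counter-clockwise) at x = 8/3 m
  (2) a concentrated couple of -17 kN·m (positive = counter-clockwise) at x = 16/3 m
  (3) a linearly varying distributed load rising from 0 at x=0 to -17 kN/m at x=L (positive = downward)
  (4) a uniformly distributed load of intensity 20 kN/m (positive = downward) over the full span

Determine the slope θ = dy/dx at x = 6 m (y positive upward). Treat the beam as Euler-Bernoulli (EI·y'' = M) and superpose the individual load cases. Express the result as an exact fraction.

Load 1 — applied couple M₀=10 kN·m at a=8/3 m (b=L-a=16/3):
  θ_1 = M₀a/EI  [x>a] = 10·(8/3)/100000 = 1/3750 rad
Load 2 — applied couple M₀=-17 kN·m at a=16/3 m (b=L-a=8/3):
  θ_2 = M₀a/EI  [x>a] = (-17)·(16/3)/100000 = -17/18750 rad
Load 3 — triangular load w₀=-17 kN/m (0→w₀ over full span):
  θ_3 = (w₀Lx²/4-w₀L²x/3-w₀x⁴/(24L))/EI = ((-17)·8·6²/4-(-17)·8²·6/3-(-17)·6⁴/(24·8))/100000 = 4267/400000 rad
Load 4 — uniform load w=20 kN/m over full span:
  θ_4 = -wx(x²-3Lx+3L²)/(6EI) = -20·6·(6²-3·8·6+3·8²)/(6·100000) = -21/1250 rad
Superposition: θ = Σ θ_i = -2709/400000 rad ≈ -0.006772 rad

θ(6) = -2709/400000 rad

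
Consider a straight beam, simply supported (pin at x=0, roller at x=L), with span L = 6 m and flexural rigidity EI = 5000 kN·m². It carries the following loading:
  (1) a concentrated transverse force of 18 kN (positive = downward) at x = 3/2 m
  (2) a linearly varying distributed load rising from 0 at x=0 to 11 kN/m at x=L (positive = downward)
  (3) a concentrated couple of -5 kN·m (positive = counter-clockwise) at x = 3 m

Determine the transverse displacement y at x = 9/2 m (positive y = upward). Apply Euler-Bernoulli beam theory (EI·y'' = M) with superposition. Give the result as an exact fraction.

y(9/2) = -54207/2560000 m

Load 1 — point force P=18 kN at a=3/2 m (b=L-a=9/2):
  y_1 = -Pa(L-x)(2Lx-a²-x²)/(6LEI)  [x>a] = -18·(3/2)·(6-(9/2))·(2·6·(9/2)-(3/2)²-(9/2)²)/(6·6·5000) = -567/80000 m
Load 2 — triangular load w₀=11 kN/m (0→w₀ over full span):
  y_2 = -w₀x(7L⁴-10L²x²+3x⁴)/(360LEI) = -11·(9/2)·(7·6⁴-10·6²·(9/2)²+3·(9/2)⁴)/(360·6·5000) = -35343/2560000 m
Load 3 — applied couple M₀=-5 kN·m at a=3 m (b=L-a=3):
  y_3 = (M₀x³/(6L)-M₀(x-a)²/2+C₁x)/EI  [x>a] with C₁=M₀(3b²-L²)/(6L)=5/4 = ((-5)·(9/2)³/(6·6)-(-5)·((9/2)-3)²/2+(5/4)·(9/2))/5000 = -9/32000 m
Superposition: y = Σ y_i = -54207/2560000 m ≈ -0.021175 m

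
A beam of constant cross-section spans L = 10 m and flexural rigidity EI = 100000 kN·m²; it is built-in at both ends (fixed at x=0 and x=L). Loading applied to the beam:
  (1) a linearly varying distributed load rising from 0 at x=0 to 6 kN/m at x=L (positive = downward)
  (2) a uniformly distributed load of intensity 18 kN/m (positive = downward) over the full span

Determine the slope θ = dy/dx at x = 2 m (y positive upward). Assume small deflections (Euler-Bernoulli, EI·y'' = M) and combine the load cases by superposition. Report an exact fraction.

θ(2) = -26/15625 rad

Load 1 — triangular load w₀=6 kN/m (0→w₀ over full span):
  θ_1 = -w₀(2x(L-x)(L-2x)(x+2L)+x²(L-x)²)/(120LEI) = -6·(2·2·(10-2)·(10-2·2)·(2+2·10)+2²·(10-2)²)/(120·10·100000) = -7/31250 rad
Load 2 — uniform load w=18 kN/m over full span:
  θ_2 = -wx(L-x)(L-2x)/(12EI) = -18·2·(10-2)·(10-2·2)/(12·100000) = -9/6250 rad
Superposition: θ = Σ θ_i = -26/15625 rad ≈ -0.001664 rad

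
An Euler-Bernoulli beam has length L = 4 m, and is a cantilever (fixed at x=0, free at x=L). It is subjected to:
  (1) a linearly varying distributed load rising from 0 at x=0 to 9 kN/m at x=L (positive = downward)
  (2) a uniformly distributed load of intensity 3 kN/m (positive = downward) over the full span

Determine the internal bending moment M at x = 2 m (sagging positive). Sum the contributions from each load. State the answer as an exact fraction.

Load 1 — triangular load w₀=9 kN/m (0→w₀ over full span):
  M_1 = w₀Lx/2 - w₀L²/3 - w₀x³/(6L) = 9·4·2/2 - 9·4²/3 - 9·2³/(6·4) = -15 kN·m
Load 2 — uniform load w=3 kN/m over full span:
  M_2 = -w(L-x)²/2 = -3·(4-2)²/2 = -6 kN·m
Superposition: M = Σ M_i = -21 kN·m ≈ -21.000000 kN·m

M(2) = -21 kN·m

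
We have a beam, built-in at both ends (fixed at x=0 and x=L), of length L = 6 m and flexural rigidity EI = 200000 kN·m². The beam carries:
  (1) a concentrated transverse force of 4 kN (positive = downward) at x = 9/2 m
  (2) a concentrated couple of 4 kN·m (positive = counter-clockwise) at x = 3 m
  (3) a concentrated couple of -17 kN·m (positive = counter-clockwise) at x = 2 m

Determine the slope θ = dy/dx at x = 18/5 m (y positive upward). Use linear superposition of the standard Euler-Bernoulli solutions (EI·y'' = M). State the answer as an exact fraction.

Load 1 — point force P=4 kN at a=9/2 m (b=L-a=3/2):
  θ_1 = -Pb²x(2aL-(3a+b)x)/(2L³EI)  [x≤a] = -4·(3/2)²·(18/5)·(2·(9/2)·6-(3·(9/2)+(3/2))·(18/5))/(2·6³·200000) = 0 rad
Load 2 — applied couple M₀=4 kN·m at a=3 m (b=L-a=3):
  θ_2 = (R_Ax²/2 - M_Ax - M₀(x-a))/EI  [x>a] with R_A=1, M_A=1 = (1·(18/5)²/2 - 1·(18/5) - 4·((18/5)-3))/200000 = 3/1250000 rad
Load 3 — applied couple M₀=-17 kN·m at a=2 m (b=L-a=4):
  θ_3 = (R_Ax²/2 - M_Ax - M₀(x-a))/EI  [x>a] with R_A=-34/9, M_A=0 = ((-34/9)·(18/5)²/2 - 0·(18/5) - (-17)·((18/5)-2))/200000 = 17/1250000 rad
Superposition: θ = Σ θ_i = 1/62500 rad ≈ 0.000016 rad

θ(18/5) = 1/62500 rad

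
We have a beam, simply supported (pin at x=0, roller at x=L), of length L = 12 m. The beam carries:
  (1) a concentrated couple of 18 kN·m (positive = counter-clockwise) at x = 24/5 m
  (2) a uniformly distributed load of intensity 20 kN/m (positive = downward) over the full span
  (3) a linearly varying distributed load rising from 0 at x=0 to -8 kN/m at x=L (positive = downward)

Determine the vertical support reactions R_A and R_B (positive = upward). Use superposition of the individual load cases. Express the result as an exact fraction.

Load 1 — applied couple M₀=18 kN·m at a=24/5 m (b=L-a=36/5):
  R_A = M₀/L = 18/12 = 3/2 kN
  R_B = -M₀/L = -18/12 = -3/2 kN
Load 2 — uniform load w=20 kN/m over full span:
  R_A = wL/2 = 20·12/2 = 120 kN
  R_B = wL/2 = 20·12/2 = 120 kN
Load 3 — triangular load w₀=-8 kN/m (0→w₀ over full span):
  R_A = w₀L/6 = (-8)·12/6 = -16 kN
  R_B = w₀L/3 = (-8)·12/3 = -32 kN
Superposition: R_A = 211/2 kN, R_B = 173/2 kN

R_A = 211/2 kN, R_B = 173/2 kN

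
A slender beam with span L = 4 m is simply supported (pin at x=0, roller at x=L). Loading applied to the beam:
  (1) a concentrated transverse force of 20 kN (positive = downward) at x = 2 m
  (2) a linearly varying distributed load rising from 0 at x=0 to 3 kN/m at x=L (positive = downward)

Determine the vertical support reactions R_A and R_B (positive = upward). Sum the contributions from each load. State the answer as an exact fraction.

Load 1 — point force P=20 kN at a=2 m (b=L-a=2):
  R_A = Pb/L = 20·2/4 = 10 kN
  R_B = Pa/L = 20·2/4 = 10 kN
Load 2 — triangular load w₀=3 kN/m (0→w₀ over full span):
  R_A = w₀L/6 = 3·4/6 = 2 kN
  R_B = w₀L/3 = 3·4/3 = 4 kN
Superposition: R_A = 12 kN, R_B = 14 kN

R_A = 12 kN, R_B = 14 kN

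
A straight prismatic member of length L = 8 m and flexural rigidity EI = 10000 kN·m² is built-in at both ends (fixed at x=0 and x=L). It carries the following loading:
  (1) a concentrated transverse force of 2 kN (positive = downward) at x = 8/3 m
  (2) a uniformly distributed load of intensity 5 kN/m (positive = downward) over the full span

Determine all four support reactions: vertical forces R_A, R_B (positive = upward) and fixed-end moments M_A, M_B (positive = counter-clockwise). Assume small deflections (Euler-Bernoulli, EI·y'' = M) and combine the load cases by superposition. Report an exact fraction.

R_A = 580/27 kN, M_A = 784/27 kN·m, R_B = 554/27 kN, M_B = -752/27 kN·m

Load 1 — point force P=2 kN at a=8/3 m (b=L-a=16/3):
  R_A = Pb²(3a+b)/L³ = 2·(16/3)²·(3·(8/3)+(16/3))/8³ = 40/27 kN
  M_A = Pab²/L² = 2·(8/3)·(16/3)²/8² = 64/27 kN·m
  R_B = Pa²(a+3b)/L³ = 2·(8/3)²·((8/3)+3·(16/3))/8³ = 14/27 kN
  M_B = -Pa²b/L² = -2·(8/3)²·(16/3)/8² = -32/27 kN·m
Load 2 — uniform load w=5 kN/m over full span:
  R_A = wL/2 = 5·8/2 = 20 kN
  M_A = wL²/12 = 5·8²/12 = 80/3 kN·m
  R_B = wL/2 = 5·8/2 = 20 kN
  M_B = -wL²/12 = -5·8²/12 = -80/3 kN·m
Superposition: R_A = 580/27 kN, M_A = 784/27 kN·m, R_B = 554/27 kN, M_B = -752/27 kN·m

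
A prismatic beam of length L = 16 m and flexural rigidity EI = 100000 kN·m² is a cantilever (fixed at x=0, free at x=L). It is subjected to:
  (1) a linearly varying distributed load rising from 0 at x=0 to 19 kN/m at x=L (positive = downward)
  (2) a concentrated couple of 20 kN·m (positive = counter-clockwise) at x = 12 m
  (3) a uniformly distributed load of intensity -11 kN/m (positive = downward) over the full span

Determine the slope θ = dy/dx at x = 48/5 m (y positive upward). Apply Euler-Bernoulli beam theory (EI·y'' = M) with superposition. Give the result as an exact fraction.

Load 1 — triangular load w₀=19 kN/m (0→w₀ over full span):
  θ_1 = (w₀Lx²/4-w₀L²x/3-w₀x⁴/(24L))/EI = (19·16·(48/5)²/4-19·16²·(48/5)/3-19·(48/5)⁴/(24·16))/100000 = -175408/1953125 rad
Load 2 — applied couple M₀=20 kN·m at a=12 m (b=L-a=4):
  θ_2 = M₀x/EI  [x≤a] = 20·(48/5)/100000 = 6/3125 rad
Load 3 — uniform load w=-11 kN/m over full span:
  θ_3 = -wx(x²-3Lx+3L²)/(6EI) = -(-11)·(48/5)·((48/5)²-3·16·(48/5)+3·16²)/(6·100000) = 27456/390625 rad
Superposition: θ = Σ θ_i = -34378/1953125 rad ≈ -0.017602 rad

θ(48/5) = -34378/1953125 rad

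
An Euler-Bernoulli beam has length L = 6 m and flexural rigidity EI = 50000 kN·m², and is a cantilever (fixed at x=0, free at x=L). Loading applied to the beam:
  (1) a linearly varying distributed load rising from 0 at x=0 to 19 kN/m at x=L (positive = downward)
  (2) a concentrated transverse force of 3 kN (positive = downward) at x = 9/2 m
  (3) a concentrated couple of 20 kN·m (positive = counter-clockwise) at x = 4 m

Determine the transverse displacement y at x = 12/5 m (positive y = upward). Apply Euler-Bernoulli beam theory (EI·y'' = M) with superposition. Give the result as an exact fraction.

y(12/5) = -1960083/195312500 m

Load 1 — triangular load w₀=19 kN/m (0→w₀ over full span):
  y_1 = (w₀Lx³/12-w₀L²x²/6-w₀x⁵/(120L))/EI = (19·6·(12/5)³/12-19·6²·(12/5)²/6-19·(12/5)⁵/(120·6))/50000 = -515052/48828125 m
Load 2 — point force P=3 kN at a=9/2 m (b=L-a=3/2):
  y_2 = -Px²(3a-x)/(6EI)  [x≤a] = -3·(12/5)²·(3·(9/2)-(12/5))/(6·50000) = -999/1562500 m
Load 3 — applied couple M₀=20 kN·m at a=4 m (b=L-a=2):
  y_3 = M₀x²/(2EI)  [x≤a] = 20·(12/5)²/(2·50000) = 18/15625 m
Superposition: y = Σ y_i = -1960083/195312500 m ≈ -0.010036 m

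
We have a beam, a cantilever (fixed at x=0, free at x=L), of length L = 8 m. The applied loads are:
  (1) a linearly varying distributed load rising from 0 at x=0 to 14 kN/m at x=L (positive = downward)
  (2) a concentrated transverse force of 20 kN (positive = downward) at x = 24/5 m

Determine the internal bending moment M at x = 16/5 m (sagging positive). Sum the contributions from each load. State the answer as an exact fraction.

Load 1 — triangular load w₀=14 kN/m (0→w₀ over full span):
  M_1 = w₀Lx/2 - w₀L²/3 - w₀x³/(6L) = 14·8·(16/5)/2 - 14·8²/3 - 14·(16/5)³/(6·8) = -16128/125 kN·m
Load 2 — point force P=20 kN at a=24/5 m (b=L-a=16/5):
  M_2 = -P(a-x)  [x≤a] = -20·((24/5)-(16/5)) = -32 kN·m
Superposition: M = Σ M_i = -20128/125 kN·m ≈ -161.024000 kN·m

M(16/5) = -20128/125 kN·m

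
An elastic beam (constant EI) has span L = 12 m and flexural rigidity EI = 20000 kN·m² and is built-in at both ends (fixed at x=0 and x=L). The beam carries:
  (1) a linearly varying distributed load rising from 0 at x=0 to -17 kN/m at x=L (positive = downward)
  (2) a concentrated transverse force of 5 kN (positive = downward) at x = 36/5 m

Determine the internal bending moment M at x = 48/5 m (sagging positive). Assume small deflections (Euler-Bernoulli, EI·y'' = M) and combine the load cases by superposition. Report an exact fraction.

M(48/5) = -516/125 kN·m

Load 1 — triangular load w₀=-17 kN/m (0→w₀ over full span):
  M_1 = 3w₀Lx/20 - w₀L²/30 - w₀x³/(6L) = 3·(-17)·12·(48/5)/20 - (-17)·12²/30 - (-17)·(48/5)³/(6·12) = -408/125 kN·m
Load 2 — point force P=5 kN at a=36/5 m (b=L-a=24/5):
  M_2 = Pa²(a+3b)(L-x)/L³ - Pa²b/L²  [x>a] = 5·(36/5)²·((36/5)+3·(24/5))·(12-(48/5))/12³ - 5·(36/5)²·(24/5)/12² = -108/125 kN·m
Superposition: M = Σ M_i = -516/125 kN·m ≈ -4.128000 kN·m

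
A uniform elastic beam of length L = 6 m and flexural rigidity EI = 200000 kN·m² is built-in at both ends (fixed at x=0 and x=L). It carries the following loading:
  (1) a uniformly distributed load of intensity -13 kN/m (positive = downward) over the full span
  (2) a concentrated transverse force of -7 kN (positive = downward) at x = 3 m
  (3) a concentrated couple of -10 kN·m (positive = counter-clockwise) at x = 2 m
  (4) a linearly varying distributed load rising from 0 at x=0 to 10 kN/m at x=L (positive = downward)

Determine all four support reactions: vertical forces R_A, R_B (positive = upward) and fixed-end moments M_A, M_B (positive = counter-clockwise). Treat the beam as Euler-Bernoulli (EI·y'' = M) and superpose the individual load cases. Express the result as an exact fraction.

R_A = -643/18 kN, M_A = -129/4 kN·m, R_B = -347/18 kN, M_B = 275/12 kN·m

Load 1 — uniform load w=-13 kN/m over full span:
  R_A = wL/2 = (-13)·6/2 = -39 kN
  M_A = wL²/12 = (-13)·6²/12 = -39 kN·m
  R_B = wL/2 = (-13)·6/2 = -39 kN
  M_B = -wL²/12 = -(-13)·6²/12 = 39 kN·m
Load 2 — point force P=-7 kN at a=3 m (b=L-a=3):
  R_A = Pb²(3a+b)/L³ = (-7)·3²·(3·3+3)/6³ = -7/2 kN
  M_A = Pab²/L² = (-7)·3·3²/6² = -21/4 kN·m
  R_B = Pa²(a+3b)/L³ = (-7)·3²·(3+3·3)/6³ = -7/2 kN
  M_B = -Pa²b/L² = -(-7)·3²·3/6² = 21/4 kN·m
Load 3 — applied couple M₀=-10 kN·m at a=2 m (b=L-a=4):
  R_A = 6M₀ab/L³ = 6·(-10)·2·4/6³ = -20/9 kN
  M_A = M₀b(2a-b)/L² = (-10)·4·(2·2-4)/6² = 0 kN·m
  R_B = -6M₀ab/L³ = -6·(-10)·2·4/6³ = 20/9 kN
  M_B = M₀a(2b-a)/L² = (-10)·2·(2·4-2)/6² = -10/3 kN·m
Load 4 — triangular load w₀=10 kN/m (0→w₀ over full span):
  R_A = 3w₀L/20 = 3·10·6/20 = 9 kN
  M_A = w₀L²/30 = 10·6²/30 = 12 kN·m
  R_B = 7w₀L/20 = 7·10·6/20 = 21 kN
  M_B = -w₀L²/20 = -10·6²/20 = -18 kN·m
Superposition: R_A = -643/18 kN, M_A = -129/4 kN·m, R_B = -347/18 kN, M_B = 275/12 kN·m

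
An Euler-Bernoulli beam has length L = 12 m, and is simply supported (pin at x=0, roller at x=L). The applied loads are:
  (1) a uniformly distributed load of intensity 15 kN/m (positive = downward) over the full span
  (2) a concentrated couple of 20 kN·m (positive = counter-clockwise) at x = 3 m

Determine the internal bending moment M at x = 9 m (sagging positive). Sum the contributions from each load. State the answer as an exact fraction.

Load 1 — uniform load w=15 kN/m over full span:
  M_1 = wx(L-x)/2 = 15·9·(12-9)/2 = 405/2 kN·m
Load 2 — applied couple M₀=20 kN·m at a=3 m (b=L-a=9):
  M_2 = M₀x/L - M₀  [x>a] = 20·9/12 - 20 = -5 kN·m
Superposition: M = Σ M_i = 395/2 kN·m ≈ 197.500000 kN·m

M(9) = 395/2 kN·m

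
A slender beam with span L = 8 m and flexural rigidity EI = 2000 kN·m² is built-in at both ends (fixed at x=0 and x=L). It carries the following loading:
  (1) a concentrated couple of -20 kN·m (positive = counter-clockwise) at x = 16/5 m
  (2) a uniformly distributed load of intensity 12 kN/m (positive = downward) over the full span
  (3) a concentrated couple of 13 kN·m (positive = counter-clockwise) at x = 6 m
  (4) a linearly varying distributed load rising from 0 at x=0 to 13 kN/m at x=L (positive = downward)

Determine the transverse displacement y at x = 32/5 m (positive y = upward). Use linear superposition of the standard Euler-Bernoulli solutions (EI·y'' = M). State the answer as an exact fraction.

Load 1 — applied couple M₀=-20 kN·m at a=16/5 m (b=L-a=24/5):
  y_1 = (R_Ax³/6 - M_Ax²/2 - M₀(x-a)²/2)/EI  [x>a] with R_A=-18/5, M_A=-12/5 = ((-18/5)·(32/5)³/6 - (-12/5)·(32/5)²/2 - (-20)·((32/5)-(16/5))²/2)/2000 = -224/78125 m
Load 2 — uniform load w=12 kN/m over full span:
  y_2 = -wx²(L-x)²/(24EI) = -12·(32/5)²·(8-(32/5))²/(24·2000) = -2048/78125 m
Load 3 — applied couple M₀=13 kN·m at a=6 m (b=L-a=2):
  y_3 = (R_Ax³/6 - M_Ax²/2 - M₀(x-a)²/2)/EI  [x>a] with R_A=117/64, M_A=65/16 = ((117/64)·(32/5)³/6 - (65/16)·(32/5)²/2 - 13·((32/5)-6)²/2)/2000 = -273/125000 m
Load 4 — triangular load w₀=13 kN/m (0→w₀ over full span):
  y_4 = -w₀x²(L-x)²(x+2L)/(120LEI) = -13·(32/5)²·(8-(32/5))²·((32/5)+2·8)/(120·8·2000) = -93184/5859375 m
Superposition: y = Σ y_i = -2211047/46875000 m ≈ -0.047169 m

y(32/5) = -2211047/46875000 m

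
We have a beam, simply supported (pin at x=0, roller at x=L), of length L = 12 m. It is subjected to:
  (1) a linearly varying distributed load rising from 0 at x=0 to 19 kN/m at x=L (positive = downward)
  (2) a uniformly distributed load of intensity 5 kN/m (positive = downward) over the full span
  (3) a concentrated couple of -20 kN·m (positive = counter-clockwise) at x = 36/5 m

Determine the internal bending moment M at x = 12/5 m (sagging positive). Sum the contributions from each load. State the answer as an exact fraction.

M(12/5) = 17644/125 kN·m

Load 1 — triangular load w₀=19 kN/m (0→w₀ over full span):
  M_1 = w₀Lx/6 - w₀x³/(6L) = 19·12·(12/5)/6 - 19·(12/5)³/(6·12) = 10944/125 kN·m
Load 2 — uniform load w=5 kN/m over full span:
  M_2 = wx(L-x)/2 = 5·(12/5)·(12-(12/5))/2 = 288/5 kN·m
Load 3 — applied couple M₀=-20 kN·m at a=36/5 m (b=L-a=24/5):
  M_3 = M₀x/L  [x≤a] = (-20)·(12/5)/12 = -4 kN·m
Superposition: M = Σ M_i = 17644/125 kN·m ≈ 141.152000 kN·m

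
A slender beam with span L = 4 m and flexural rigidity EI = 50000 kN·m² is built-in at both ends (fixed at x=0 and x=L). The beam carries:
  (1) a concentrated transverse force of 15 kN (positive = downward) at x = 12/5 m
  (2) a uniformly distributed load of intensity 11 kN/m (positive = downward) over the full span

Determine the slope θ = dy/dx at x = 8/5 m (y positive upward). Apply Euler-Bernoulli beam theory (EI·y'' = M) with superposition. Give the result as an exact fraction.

Load 1 — point force P=15 kN at a=12/5 m (b=L-a=8/5):
  θ_1 = -Pb²x(2aL-(3a+b)x)/(2L³EI)  [x≤a] = -15·(8/5)²·(8/5)·(2·(12/5)·4-(3·(12/5)+(8/5))·(8/5))/(2·4³·50000) = -96/1953125 rad
Load 2 — uniform load w=11 kN/m over full span:
  θ_2 = -wx(L-x)(L-2x)/(12EI) = -11·(8/5)·(4-(8/5))·(4-2·(8/5))/(12·50000) = -22/390625 rad
Superposition: θ = Σ θ_i = -206/1953125 rad ≈ -0.000105 rad

θ(8/5) = -206/1953125 rad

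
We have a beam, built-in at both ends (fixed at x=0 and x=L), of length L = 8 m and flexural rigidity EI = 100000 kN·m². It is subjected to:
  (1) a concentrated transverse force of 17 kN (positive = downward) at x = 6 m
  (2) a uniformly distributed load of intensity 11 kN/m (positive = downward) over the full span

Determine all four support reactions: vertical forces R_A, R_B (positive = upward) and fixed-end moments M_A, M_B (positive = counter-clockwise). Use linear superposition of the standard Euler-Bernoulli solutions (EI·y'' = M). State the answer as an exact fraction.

R_A = 1493/32 kN, M_A = 1561/24 kN·m, R_B = 1867/32 kN, M_B = -1867/24 kN·m

Load 1 — point force P=17 kN at a=6 m (b=L-a=2):
  R_A = Pb²(3a+b)/L³ = 17·2²·(3·6+2)/8³ = 85/32 kN
  M_A = Pab²/L² = 17·6·2²/8² = 51/8 kN·m
  R_B = Pa²(a+3b)/L³ = 17·6²·(6+3·2)/8³ = 459/32 kN
  M_B = -Pa²b/L² = -17·6²·2/8² = -153/8 kN·m
Load 2 — uniform load w=11 kN/m over full span:
  R_A = wL/2 = 11·8/2 = 44 kN
  M_A = wL²/12 = 11·8²/12 = 176/3 kN·m
  R_B = wL/2 = 11·8/2 = 44 kN
  M_B = -wL²/12 = -11·8²/12 = -176/3 kN·m
Superposition: R_A = 1493/32 kN, M_A = 1561/24 kN·m, R_B = 1867/32 kN, M_B = -1867/24 kN·m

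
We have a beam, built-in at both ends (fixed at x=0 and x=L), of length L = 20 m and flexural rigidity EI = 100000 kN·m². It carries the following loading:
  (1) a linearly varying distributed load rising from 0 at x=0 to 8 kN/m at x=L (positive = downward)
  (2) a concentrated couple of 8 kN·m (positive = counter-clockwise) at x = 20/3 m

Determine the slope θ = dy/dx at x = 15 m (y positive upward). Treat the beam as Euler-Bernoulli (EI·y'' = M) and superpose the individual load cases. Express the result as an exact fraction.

Load 1 — triangular load w₀=8 kN/m (0→w₀ over full span):
  θ_1 = -w₀(2x(L-x)(L-2x)(x+2L)+x²(L-x)²)/(120LEI) = -8·(2·15·(20-15)·(20-2·15)·(15+2·20)+15²·(20-15)²)/(120·20·100000) = 41/16000 rad
Load 2 — applied couple M₀=8 kN·m at a=20/3 m (b=L-a=40/3):
  θ_2 = (R_Ax²/2 - M_Ax - M₀(x-a))/EI  [x>a] with R_A=8/15, M_A=0 = ((8/15)·15²/2 - 0·15 - 8·(15-(20/3)))/100000 = -1/15000 rad
Superposition: θ = Σ θ_i = 599/240000 rad ≈ 0.002496 rad

θ(15) = 599/240000 rad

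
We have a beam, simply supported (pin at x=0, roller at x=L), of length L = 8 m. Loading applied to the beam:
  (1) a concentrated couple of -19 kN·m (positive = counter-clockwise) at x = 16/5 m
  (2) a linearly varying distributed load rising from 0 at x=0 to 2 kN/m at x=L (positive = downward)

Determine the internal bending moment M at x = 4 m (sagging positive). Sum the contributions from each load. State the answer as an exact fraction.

M(4) = 35/2 kN·m

Load 1 — applied couple M₀=-19 kN·m at a=16/5 m (b=L-a=24/5):
  M_1 = M₀x/L - M₀  [x>a] = (-19)·4/8 - (-19) = 19/2 kN·m
Load 2 — triangular load w₀=2 kN/m (0→w₀ over full span):
  M_2 = w₀Lx/6 - w₀x³/(6L) = 2·8·4/6 - 2·4³/(6·8) = 8 kN·m
Superposition: M = Σ M_i = 35/2 kN·m ≈ 17.500000 kN·m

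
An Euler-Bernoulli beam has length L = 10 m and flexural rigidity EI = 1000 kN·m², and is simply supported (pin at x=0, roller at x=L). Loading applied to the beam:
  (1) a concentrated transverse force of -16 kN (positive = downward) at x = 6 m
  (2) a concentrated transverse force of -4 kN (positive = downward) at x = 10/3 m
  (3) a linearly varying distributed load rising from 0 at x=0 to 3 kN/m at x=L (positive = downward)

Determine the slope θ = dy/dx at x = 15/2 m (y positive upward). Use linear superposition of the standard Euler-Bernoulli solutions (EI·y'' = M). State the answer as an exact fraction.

Load 1 — point force P=-16 kN at a=6 m (b=L-a=4):
  θ_1 = -Pa(2L²-6Lx+3x²+a²)/(6LEI)  [x>a] = -(-16)·6·(2·10²-6·10·(15/2)+3·(15/2)²+6²)/(6·10·1000) = -181/2500 rad
Load 2 — point force P=-4 kN at a=10/3 m (b=L-a=20/3):
  θ_2 = -Pa(2L²-6Lx+3x²+a²)/(6LEI)  [x>a] = -(-4)·(10/3)·(2·10²-6·10·(15/2)+3·(15/2)²+(10/3)²)/(6·10·1000) = -101/6480 rad
Load 3 — triangular load w₀=3 kN/m (0→w₀ over full span):
  θ_3 = -w₀(7L⁴-30L²x²+15x⁴)/(360LEI) = -3·(7·10⁴-30·10²·(15/2)²+15·(15/2)⁴)/(360·10·1000) = 1313/30720 rad
Superposition: θ = Σ θ_i = -4691057/103680000 rad ≈ -0.045246 rad

θ(15/2) = -4691057/103680000 rad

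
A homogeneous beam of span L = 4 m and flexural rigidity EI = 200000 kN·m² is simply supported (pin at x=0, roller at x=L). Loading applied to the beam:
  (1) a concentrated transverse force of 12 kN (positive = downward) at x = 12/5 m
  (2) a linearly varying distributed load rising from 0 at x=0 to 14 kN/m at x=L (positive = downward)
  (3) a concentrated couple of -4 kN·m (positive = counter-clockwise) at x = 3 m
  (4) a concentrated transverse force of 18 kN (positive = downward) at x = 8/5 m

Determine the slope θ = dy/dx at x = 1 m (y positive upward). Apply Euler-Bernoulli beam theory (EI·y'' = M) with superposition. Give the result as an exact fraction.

Load 1 — point force P=12 kN at a=12/5 m (b=L-a=8/5):
  θ_1 = -Pb(L²-b²-3x²)/(6LEI)  [x≤a] = -12·(8/5)·(4²-(8/5)²-3·1²)/(6·4·200000) = -261/6250000 rad
Load 2 — triangular load w₀=14 kN/m (0→w₀ over full span):
  θ_2 = -w₀(7L⁴-30L²x²+15x⁴)/(360LEI) = -14·(7·4⁴-30·4²·1²+15·1⁴)/(360·4·200000) = -9289/144000000 rad
Load 3 — applied couple M₀=-4 kN·m at a=3 m (b=L-a=1):
  θ_3 = (M₀x²/(2L)+C₁)/EI  [x≤a] with C₁=M₀(3b²-L²)/(6L)=13/6 = ((-4)·1²/(2·4)+(13/6))/200000 = 1/120000 rad
Load 4 — point force P=18 kN at a=8/5 m (b=L-a=12/5):
  θ_4 = -Pb(L²-b²-3x²)/(6LEI)  [x≤a] = -18·(12/5)·(4²-(12/5)²-3·1²)/(6·4·200000) = -1629/25000000 rad
Superposition: θ = Σ θ_i = -587137/3600000000 rad ≈ -0.000163 rad

θ(1) = -587137/3600000000 rad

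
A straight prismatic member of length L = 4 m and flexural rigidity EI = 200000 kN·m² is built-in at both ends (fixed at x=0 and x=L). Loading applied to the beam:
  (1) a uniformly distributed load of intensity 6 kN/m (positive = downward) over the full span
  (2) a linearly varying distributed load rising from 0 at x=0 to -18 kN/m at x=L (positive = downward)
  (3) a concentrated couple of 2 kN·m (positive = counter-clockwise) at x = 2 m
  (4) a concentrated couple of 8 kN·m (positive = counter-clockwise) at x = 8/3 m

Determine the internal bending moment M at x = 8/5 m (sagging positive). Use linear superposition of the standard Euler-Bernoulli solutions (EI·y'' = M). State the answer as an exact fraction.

Load 1 — uniform load w=6 kN/m over full span:
  M_1 = wLx/2 - wL²/12 - wx²/2 = 6·4·(8/5)/2 - 6·4²/12 - 6·(8/5)²/2 = 88/25 kN·m
Load 2 — triangular load w₀=-18 kN/m (0→w₀ over full span):
  M_2 = 3w₀Lx/20 - w₀L²/30 - w₀x³/(6L) = 3·(-18)·4·(8/5)/20 - (-18)·4²/30 - (-18)·(8/5)³/(6·4) = -576/125 kN·m
Load 3 — applied couple M₀=2 kN·m at a=2 m (b=L-a=2):
  M_3 = R_Ax - M_A  [x≤a] with R_A=3/4, M_A=1/2 = (3/4)·(8/5) - (1/2) = 7/10 kN·m
Load 4 — applied couple M₀=8 kN·m at a=8/3 m (b=L-a=4/3):
  M_4 = R_Ax - M_A  [x≤a] with R_A=8/3, M_A=8/3 = (8/3)·(8/5) - (8/3) = 8/5 kN·m
Superposition: M = Σ M_i = 303/250 kN·m ≈ 1.212000 kN·m

M(8/5) = 303/250 kN·m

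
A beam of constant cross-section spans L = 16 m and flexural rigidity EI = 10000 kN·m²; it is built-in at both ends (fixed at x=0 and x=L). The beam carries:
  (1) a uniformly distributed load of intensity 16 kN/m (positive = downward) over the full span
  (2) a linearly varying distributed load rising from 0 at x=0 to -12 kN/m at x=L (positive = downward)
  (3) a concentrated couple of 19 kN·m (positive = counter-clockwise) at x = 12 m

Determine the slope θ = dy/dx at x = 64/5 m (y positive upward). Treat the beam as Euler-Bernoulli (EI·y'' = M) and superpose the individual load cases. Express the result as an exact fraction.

Load 1 — uniform load w=16 kN/m over full span:
  θ_1 = -wx(L-x)(L-2x)/(12EI) = -16·(64/5)·(16-(64/5))·(16-2·(64/5))/(12·10000) = 4096/78125 rad
Load 2 — triangular load w₀=-12 kN/m (0→w₀ over full span):
  θ_2 = -w₀(2x(L-x)(L-2x)(x+2L)+x²(L-x)²)/(120LEI) = -(-12)·(2·(64/5)·(16-(64/5))·(16-2·(64/5))·((64/5)+2·16)+(64/5)²·(16-(64/5))²)/(120·16·10000) = -8192/390625 rad
Load 3 — applied couple M₀=19 kN·m at a=12 m (b=L-a=4):
  θ_3 = (R_Ax²/2 - M_Ax - M₀(x-a))/EI  [x>a] with R_A=171/128, M_A=95/16 = ((171/128)·(64/5)²/2 - (95/16)·(64/5) - 19·((64/5)-12))/10000 = 57/31250 rad
Superposition: θ = Σ θ_i = 26001/781250 rad ≈ 0.033281 rad

θ(64/5) = 26001/781250 rad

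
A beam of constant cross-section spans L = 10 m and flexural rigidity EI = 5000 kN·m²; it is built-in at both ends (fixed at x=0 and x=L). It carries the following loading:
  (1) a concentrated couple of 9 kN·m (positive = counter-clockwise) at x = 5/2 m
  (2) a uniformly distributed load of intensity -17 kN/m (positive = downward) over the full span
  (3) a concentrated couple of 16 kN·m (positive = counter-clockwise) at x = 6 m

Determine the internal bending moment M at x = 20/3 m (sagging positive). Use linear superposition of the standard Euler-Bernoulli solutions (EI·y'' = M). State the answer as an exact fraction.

Load 1 — applied couple M₀=9 kN·m at a=5/2 m (b=L-a=15/2):
  M_1 = R_Ax - M_A - M₀  [x>a] with R_A=81/80, M_A=-27/16 = (81/80)·(20/3) - (-27/16) - 9 = -9/16 kN·m
Load 2 — uniform load w=-17 kN/m over full span:
  M_2 = wLx/2 - wL²/12 - wx²/2 = (-17)·10·(20/3)/2 - (-17)·10²/12 - (-17)·(20/3)²/2 = -425/9 kN·m
Load 3 — applied couple M₀=16 kN·m at a=6 m (b=L-a=4):
  M_3 = R_Ax - M_A - M₀  [x>a] with R_A=288/125, M_A=128/25 = (288/125)·(20/3) - (128/25) - 16 = -144/25 kN·m
Superposition: M = Σ M_i = -192761/3600 kN·m ≈ -53.544722 kN·m

M(20/3) = -192761/3600 kN·m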